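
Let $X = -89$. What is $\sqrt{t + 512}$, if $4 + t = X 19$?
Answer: $13 i \sqrt{7} \approx 34.395 i$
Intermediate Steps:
$t = -1695$ ($t = -4 - 1691 = -1695$)
$\sqrt{t + 512} = \sqrt{-1695 + 512} = \sqrt{-1183} = 13 i \sqrt{7}$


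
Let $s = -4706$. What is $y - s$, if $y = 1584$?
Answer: $6290$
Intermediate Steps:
$y - s = 1584 - -4706 = 1584 + 4706 = 6290$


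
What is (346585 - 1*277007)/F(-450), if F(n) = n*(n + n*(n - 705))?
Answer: -34789/116842500 ≈ -0.00029774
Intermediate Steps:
F(n) = n*(n + n*(-705 + n))
(346585 - 1*277007)/F(-450) = (346585 - 1*277007)/(((-450)²*(-704 - 450))) = (346585 - 277007)/((202500*(-1154))) = 69578/(-233685000) = 69578*(-1/233685000) = -34789/116842500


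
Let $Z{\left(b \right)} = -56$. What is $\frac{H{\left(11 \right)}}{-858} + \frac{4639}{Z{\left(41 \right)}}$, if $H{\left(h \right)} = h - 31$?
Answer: $- \frac{1989571}{24024} \approx -82.816$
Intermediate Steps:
$H{\left(h \right)} = -31 + h$
$\frac{H{\left(11 \right)}}{-858} + \frac{4639}{Z{\left(41 \right)}} = \frac{-31 + 11}{-858} + \frac{4639}{-56} = \left(-20\right) \left(- \frac{1}{858}\right) + 4639 \left(- \frac{1}{56}\right) = \frac{10}{429} - \frac{4639}{56} = - \frac{1989571}{24024}$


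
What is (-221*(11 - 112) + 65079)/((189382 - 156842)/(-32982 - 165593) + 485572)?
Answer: 433886375/2410560684 ≈ 0.17999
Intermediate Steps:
(-221*(11 - 112) + 65079)/((189382 - 156842)/(-32982 - 165593) + 485572) = (-221*(-101) + 65079)/(32540/(-198575) + 485572) = (22321 + 65079)/(32540*(-1/198575) + 485572) = 87400/(-6508/39715 + 485572) = 87400/(19284485472/39715) = 87400*(39715/19284485472) = 433886375/2410560684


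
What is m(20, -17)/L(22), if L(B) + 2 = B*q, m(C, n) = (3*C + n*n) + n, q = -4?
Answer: -166/45 ≈ -3.6889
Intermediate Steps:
m(C, n) = n + n² + 3*C (m(C, n) = (3*C + n²) + n = (n² + 3*C) + n = n + n² + 3*C)
L(B) = -2 - 4*B (L(B) = -2 + B*(-4) = -2 - 4*B)
m(20, -17)/L(22) = (-17 + (-17)² + 3*20)/(-2 - 4*22) = (-17 + 289 + 60)/(-2 - 88) = 332/(-90) = 332*(-1/90) = -166/45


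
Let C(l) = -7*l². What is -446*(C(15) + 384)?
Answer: 531186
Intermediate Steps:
-446*(C(15) + 384) = -446*(-7*15² + 384) = -446*(-7*225 + 384) = -446*(-1575 + 384) = -446*(-1191) = 531186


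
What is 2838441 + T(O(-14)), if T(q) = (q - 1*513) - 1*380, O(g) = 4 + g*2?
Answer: 2837524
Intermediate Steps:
O(g) = 4 + 2*g
T(q) = -893 + q (T(q) = (q - 513) - 380 = (-513 + q) - 380 = -893 + q)
2838441 + T(O(-14)) = 2838441 + (-893 + (4 + 2*(-14))) = 2838441 + (-893 + (4 - 28)) = 2838441 + (-893 - 24) = 2838441 - 917 = 2837524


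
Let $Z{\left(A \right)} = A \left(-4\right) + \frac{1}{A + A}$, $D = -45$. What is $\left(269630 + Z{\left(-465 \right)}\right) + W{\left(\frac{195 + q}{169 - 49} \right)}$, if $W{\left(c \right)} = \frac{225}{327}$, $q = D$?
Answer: $\frac{27521010941}{101370} \approx 2.7149 \cdot 10^{5}$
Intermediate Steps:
$q = -45$
$W{\left(c \right)} = \frac{75}{109}$ ($W{\left(c \right)} = 225 \cdot \frac{1}{327} = \frac{75}{109}$)
$Z{\left(A \right)} = \frac{1}{2 A} - 4 A$ ($Z{\left(A \right)} = - 4 A + \frac{1}{2 A} = \frac{1}{2 A} - 4 A$)
$\left(269630 + Z{\left(-465 \right)}\right) + W{\left(\frac{195 + q}{169 - 49} \right)} = \left(269630 + \left(\frac{1}{2 \left(-465\right)} - -1860\right)\right) + \frac{75}{109} = \left(269630 + \left(\frac{1}{2} \left(- \frac{1}{465}\right) + 1860\right)\right) + \frac{75}{109} = \left(269630 + \left(- \frac{1}{930} + 1860\right)\right) + \frac{75}{109} = \left(269630 + \frac{1729799}{930}\right) + \frac{75}{109} = \frac{252485699}{930} + \frac{75}{109} = \frac{27521010941}{101370}$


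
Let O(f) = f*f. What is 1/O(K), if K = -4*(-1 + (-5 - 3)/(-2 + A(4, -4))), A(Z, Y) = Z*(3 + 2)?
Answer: 81/2704 ≈ 0.029956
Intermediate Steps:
A(Z, Y) = 5*Z (A(Z, Y) = Z*5 = 5*Z)
K = 52/9 (K = -4*(-1 + (-5 - 3)/(-2 + 5*4)) = -4*(-1 - 8/(-2 + 20)) = -4*(-1 - 8/18) = -4*(-1 - 8*1/18) = -4*(-1 - 4/9) = -4*(-13/9) = 52/9 ≈ 5.7778)
O(f) = f²
1/O(K) = 1/((52/9)²) = 1/(2704/81) = 81/2704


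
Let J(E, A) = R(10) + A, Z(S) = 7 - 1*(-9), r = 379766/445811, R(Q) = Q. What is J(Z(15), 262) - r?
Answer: 120880826/445811 ≈ 271.15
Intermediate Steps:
r = 379766/445811 (r = 379766*(1/445811) = 379766/445811 ≈ 0.85185)
Z(S) = 16 (Z(S) = 7 + 9 = 16)
J(E, A) = 10 + A
J(Z(15), 262) - r = (10 + 262) - 1*379766/445811 = 272 - 379766/445811 = 120880826/445811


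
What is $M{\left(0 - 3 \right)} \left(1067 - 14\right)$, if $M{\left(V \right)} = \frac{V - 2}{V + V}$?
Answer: $\frac{1755}{2} \approx 877.5$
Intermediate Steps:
$M{\left(V \right)} = \frac{-2 + V}{2 V}$
$M{\left(0 - 3 \right)} \left(1067 - 14\right) = \frac{-2 + \left(0 - 3\right)}{2 \left(0 - 3\right)} \left(1067 - 14\right) = \frac{-2 - 3}{2 \left(-3\right)} 1053 = \frac{1}{2} \left(- \frac{1}{3}\right) \left(-5\right) 1053 = \frac{5}{6} \cdot 1053 = \frac{1755}{2}$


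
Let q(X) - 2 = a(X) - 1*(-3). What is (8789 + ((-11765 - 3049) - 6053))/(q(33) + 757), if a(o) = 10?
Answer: -6039/386 ≈ -15.645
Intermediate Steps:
q(X) = 15 (q(X) = 2 + (10 - 1*(-3)) = 2 + (10 + 3) = 2 + 13 = 15)
(8789 + ((-11765 - 3049) - 6053))/(q(33) + 757) = (8789 + ((-11765 - 3049) - 6053))/(15 + 757) = (8789 + (-14814 - 6053))/772 = (8789 - 20867)*(1/772) = -12078*1/772 = -6039/386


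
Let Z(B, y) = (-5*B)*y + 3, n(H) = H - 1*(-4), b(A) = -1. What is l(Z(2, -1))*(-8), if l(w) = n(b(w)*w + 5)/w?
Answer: 32/13 ≈ 2.4615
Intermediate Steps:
n(H) = 4 + H (n(H) = H + 4 = 4 + H)
Z(B, y) = 3 - 5*B*y (Z(B, y) = -5*B*y + 3 = 3 - 5*B*y)
l(w) = (9 - w)/w (l(w) = (4 + (-w + 5))/w = (4 + (5 - w))/w = (9 - w)/w)
l(Z(2, -1))*(-8) = ((9 - (3 - 5*2*(-1)))/(3 - 5*2*(-1)))*(-8) = ((9 - (3 + 10))/(3 + 10))*(-8) = ((9 - 1*13)/13)*(-8) = ((9 - 13)/13)*(-8) = ((1/13)*(-4))*(-8) = -4/13*(-8) = 32/13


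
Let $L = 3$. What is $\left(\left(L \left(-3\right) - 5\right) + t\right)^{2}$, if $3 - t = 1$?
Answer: $144$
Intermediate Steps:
$t = 2$ ($t = 3 - 1 = 2$)
$\left(\left(L \left(-3\right) - 5\right) + t\right)^{2} = \left(\left(3 \left(-3\right) - 5\right) + 2\right)^{2} = \left(\left(-9 - 5\right) + 2\right)^{2} = \left(-14 + 2\right)^{2} = \left(-12\right)^{2} = 144$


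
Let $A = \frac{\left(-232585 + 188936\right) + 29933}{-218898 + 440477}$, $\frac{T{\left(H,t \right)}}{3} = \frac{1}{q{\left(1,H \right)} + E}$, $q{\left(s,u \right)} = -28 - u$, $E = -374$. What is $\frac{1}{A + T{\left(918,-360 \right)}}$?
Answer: $- \frac{97494760}{6256619} \approx -15.583$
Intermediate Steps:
$T{\left(H,t \right)} = \frac{3}{-402 - H}$ ($T{\left(H,t \right)} = \frac{3}{\left(-28 - H\right) - 374} = \frac{3}{-402 - H}$)
$A = - \frac{13716}{221579}$ ($A = \frac{-43649 + 29933}{221579} = \left(-13716\right) \frac{1}{221579} = - \frac{13716}{221579} \approx -0.061901$)
$\frac{1}{A + T{\left(918,-360 \right)}} = \frac{1}{- \frac{13716}{221579} - \frac{3}{402 + 918}} = \frac{1}{- \frac{13716}{221579} - \frac{3}{1320}} = \frac{1}{- \frac{13716}{221579} - \frac{1}{440}} = \frac{1}{- \frac{6256619}{97494760}} = - \frac{97494760}{6256619}$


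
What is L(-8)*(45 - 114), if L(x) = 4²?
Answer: -1104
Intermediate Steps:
L(x) = 16
L(-8)*(45 - 114) = 16*(45 - 114) = 16*(-69) = -1104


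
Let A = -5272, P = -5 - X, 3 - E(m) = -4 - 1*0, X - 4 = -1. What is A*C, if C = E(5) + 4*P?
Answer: 131800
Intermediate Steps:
X = 3 (X = 4 - 1 = 3)
E(m) = 7 (E(m) = 3 - (-4 - 1*0) = 3 - (-4 + 0) = 3 - 1*(-4) = 3 + 4 = 7)
P = -8 (P = -5 - 1*3 = -5 - 3 = -8)
C = -25 (C = 7 + 4*(-8) = 7 - 32 = -25)
A*C = -5272*(-25) = 131800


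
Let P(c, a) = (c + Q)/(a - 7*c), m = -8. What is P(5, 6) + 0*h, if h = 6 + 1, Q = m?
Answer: 3/29 ≈ 0.10345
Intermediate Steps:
Q = -8
h = 7
P(c, a) = (-8 + c)/(a - 7*c) (P(c, a) = (c - 8)/(a - 7*c) = (-8 + c)/(a - 7*c))
P(5, 6) + 0*h = (-8 + 5)/(6 - 7*5) + 0*7 = -3/(6 - 35) + 0 = -3/(-29) + 0 = -1/29*(-3) + 0 = 3/29 + 0 = 3/29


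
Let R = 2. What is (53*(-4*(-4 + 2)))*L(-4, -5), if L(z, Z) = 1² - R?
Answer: -424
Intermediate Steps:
L(z, Z) = -1 (L(z, Z) = 1² - 1*2 = 1 - 2 = -1)
(53*(-4*(-4 + 2)))*L(-4, -5) = (53*(-4*(-4 + 2)))*(-1) = (53*(-4*(-2)))*(-1) = (53*8)*(-1) = 424*(-1) = -424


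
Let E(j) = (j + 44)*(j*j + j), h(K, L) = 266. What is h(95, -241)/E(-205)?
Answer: -19/480930 ≈ -3.9507e-5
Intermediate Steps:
E(j) = (44 + j)*(j + j²) (E(j) = (44 + j)*(j² + j) = (44 + j)*(j + j²))
h(95, -241)/E(-205) = 266/((-205*(44 + (-205)² + 45*(-205)))) = 266/((-205*(44 + 42025 - 9225))) = 266/((-205*32844)) = 266/(-6733020) = 266*(-1/6733020) = -19/480930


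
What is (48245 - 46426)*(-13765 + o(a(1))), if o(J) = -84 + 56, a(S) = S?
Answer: -25089467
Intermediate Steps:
o(J) = -28
(48245 - 46426)*(-13765 + o(a(1))) = (48245 - 46426)*(-13765 - 28) = 1819*(-13793) = -25089467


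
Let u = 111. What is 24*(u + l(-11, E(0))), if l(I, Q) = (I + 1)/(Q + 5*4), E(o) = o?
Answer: 2652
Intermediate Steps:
l(I, Q) = (1 + I)/(20 + Q) (l(I, Q) = (1 + I)/(Q + 20) = (1 + I)/(20 + Q))
24*(u + l(-11, E(0))) = 24*(111 + (1 - 11)/(20 + 0)) = 24*(111 - 10/20) = 24*(111 + (1/20)*(-10)) = 24*(111 - ½) = 24*(221/2) = 2652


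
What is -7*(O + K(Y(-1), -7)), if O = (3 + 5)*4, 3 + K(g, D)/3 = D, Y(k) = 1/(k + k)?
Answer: -14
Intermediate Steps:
Y(k) = 1/(2*k)
K(g, D) = -9 + 3*D
O = 32 (O = 8*4 = 32)
-7*(O + K(Y(-1), -7)) = -7*(32 + (-9 + 3*(-7))) = -7*(32 + (-9 - 21)) = -7*(32 - 30) = -7*2 = -14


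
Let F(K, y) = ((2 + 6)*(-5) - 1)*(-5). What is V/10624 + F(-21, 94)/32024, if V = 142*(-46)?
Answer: -6468839/10631968 ≈ -0.60843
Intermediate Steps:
V = -6532
F(K, y) = 205 (F(K, y) = (8*(-5) - 1)*(-5) = (-40 - 1)*(-5) = -41*(-5) = 205)
V/10624 + F(-21, 94)/32024 = -6532/10624 + 205/32024 = -6532*1/10624 + 205*(1/32024) = -1633/2656 + 205/32024 = -6468839/10631968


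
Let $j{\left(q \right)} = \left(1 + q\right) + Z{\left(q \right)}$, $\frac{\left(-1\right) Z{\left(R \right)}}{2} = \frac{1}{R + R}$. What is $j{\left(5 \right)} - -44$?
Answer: $\frac{249}{5} \approx 49.8$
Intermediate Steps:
$Z{\left(R \right)} = - \frac{1}{R}$ ($Z{\left(R \right)} = - \frac{2}{R + R} = - \frac{2}{2 R} = - 2 \frac{1}{2 R} = - \frac{1}{R}$)
$j{\left(q \right)} = 1 + q - \frac{1}{q}$ ($j{\left(q \right)} = \left(1 + q\right) - \frac{1}{q} = 1 + q - \frac{1}{q}$)
$j{\left(5 \right)} - -44 = \left(1 + 5 - \frac{1}{5}\right) - -44 = \left(1 + 5 - \frac{1}{5}\right) + 44 = \frac{29}{5} + 44 = \frac{249}{5}$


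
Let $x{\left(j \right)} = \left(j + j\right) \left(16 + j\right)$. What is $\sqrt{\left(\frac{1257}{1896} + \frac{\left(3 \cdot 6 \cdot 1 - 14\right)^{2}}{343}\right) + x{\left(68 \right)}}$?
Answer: $\frac{\sqrt{2739122755418}}{15484} \approx 106.89$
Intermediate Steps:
$x{\left(j \right)} = 2 j \left(16 + j\right)$
$\sqrt{\left(\frac{1257}{1896} + \frac{\left(3 \cdot 6 \cdot 1 - 14\right)^{2}}{343}\right) + x{\left(68 \right)}} = \sqrt{\left(\frac{1257}{1896} + \frac{\left(3 \cdot 6 \cdot 1 - 14\right)^{2}}{343}\right) + 2 \cdot 68 \left(16 + 68\right)} = \sqrt{\left(1257 \cdot \frac{1}{1896} + \left(18 \cdot 1 - 14\right)^{2} \cdot \frac{1}{343}\right) + 2 \cdot 68 \cdot 84} = \sqrt{\left(\frac{419}{632} + \left(18 - 14\right)^{2} \cdot \frac{1}{343}\right) + 11424} = \sqrt{\left(\frac{419}{632} + 4^{2} \cdot \frac{1}{343}\right) + 11424} = \sqrt{\left(\frac{419}{632} + 16 \cdot \frac{1}{343}\right) + 11424} = \sqrt{\left(\frac{419}{632} + \frac{16}{343}\right) + 11424} = \sqrt{\frac{153829}{216776} + 11424} = \sqrt{\frac{2476602853}{216776}} = \frac{\sqrt{2739122755418}}{15484}$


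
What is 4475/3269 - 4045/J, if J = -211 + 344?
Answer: -1803990/62111 ≈ -29.045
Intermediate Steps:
J = 133
4475/3269 - 4045/J = 4475/3269 - 4045/133 = -1803990/62111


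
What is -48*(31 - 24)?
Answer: -336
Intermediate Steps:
-48*(31 - 24) = -48*7 = -336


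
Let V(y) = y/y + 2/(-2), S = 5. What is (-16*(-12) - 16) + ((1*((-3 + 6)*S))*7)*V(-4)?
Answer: 176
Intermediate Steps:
V(y) = 0 (V(y) = 1 + 2*(-½) = 1 - 1 = 0)
(-16*(-12) - 16) + ((1*((-3 + 6)*S))*7)*V(-4) = (-16*(-12) - 16) + ((1*((-3 + 6)*5))*7)*0 = (192 - 16) + ((1*(3*5))*7)*0 = 176 + ((1*15)*7)*0 = 176 + (15*7)*0 = 176 + 105*0 = 176 + 0 = 176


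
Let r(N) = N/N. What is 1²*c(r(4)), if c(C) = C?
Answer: 1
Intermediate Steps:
r(N) = 1
1²*c(r(4)) = 1²*1 = 1*1 = 1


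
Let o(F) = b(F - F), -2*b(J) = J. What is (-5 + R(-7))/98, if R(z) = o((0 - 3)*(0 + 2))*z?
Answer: -5/98 ≈ -0.051020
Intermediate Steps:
b(J) = -J/2
o(F) = 0 (o(F) = -(F - F)/2 = -½*0 = 0)
R(z) = 0 (R(z) = 0*z = 0)
(-5 + R(-7))/98 = (-5 + 0)/98 = (1/98)*(-5) = -5/98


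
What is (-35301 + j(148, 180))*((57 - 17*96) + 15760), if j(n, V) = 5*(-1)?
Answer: -500815610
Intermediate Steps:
j(n, V) = -5
(-35301 + j(148, 180))*((57 - 17*96) + 15760) = (-35301 - 5)*((57 - 17*96) + 15760) = -35306*((57 - 1632) + 15760) = -35306*(-1575 + 15760) = -35306*14185 = -500815610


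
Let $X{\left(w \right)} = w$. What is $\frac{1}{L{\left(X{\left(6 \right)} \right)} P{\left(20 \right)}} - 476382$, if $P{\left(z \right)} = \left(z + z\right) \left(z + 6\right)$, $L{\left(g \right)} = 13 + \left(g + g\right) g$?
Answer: $- \frac{42112168799}{88400} \approx -4.7638 \cdot 10^{5}$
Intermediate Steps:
$L{\left(g \right)} = 13 + 2 g^{2}$ ($L{\left(g \right)} = 13 + 2 g g = 13 + 2 g^{2}$)
$P{\left(z \right)} = 2 z \left(6 + z\right)$
$\frac{1}{L{\left(X{\left(6 \right)} \right)} P{\left(20 \right)}} - 476382 = \frac{1}{\left(13 + 2 \cdot 6^{2}\right) 2 \cdot 20 \left(6 + 20\right)} - 476382 = \frac{1}{\left(13 + 2 \cdot 36\right) 2 \cdot 20 \cdot 26} - 476382 = \frac{1}{\left(13 + 72\right) 1040} - 476382 = \frac{1}{85 \cdot 1040} - 476382 = \frac{1}{88400} - 476382 = - \frac{42112168799}{88400}$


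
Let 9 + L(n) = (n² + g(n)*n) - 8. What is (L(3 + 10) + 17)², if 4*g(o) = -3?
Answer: 405769/16 ≈ 25361.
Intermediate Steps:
g(o) = -¾ (g(o) = (¼)*(-3) = -¾)
L(n) = -17 + n² - 3*n/4 (L(n) = -9 + ((n² - 3*n/4) - 8) = -9 + (-8 + n² - 3*n/4) = -17 + n² - 3*n/4)
(L(3 + 10) + 17)² = ((-17 + (3 + 10)² - 3*(3 + 10)/4) + 17)² = ((-17 + 13² - ¾*13) + 17)² = ((-17 + 169 - 39/4) + 17)² = (569/4 + 17)² = (637/4)² = 405769/16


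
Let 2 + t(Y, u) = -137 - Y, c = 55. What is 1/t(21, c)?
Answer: -1/160 ≈ -0.0062500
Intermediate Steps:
t(Y, u) = -139 - Y (t(Y, u) = -2 + (-137 - Y) = -139 - Y)
1/t(21, c) = 1/(-139 - 1*21) = 1/(-139 - 21) = 1/(-160) = -1/160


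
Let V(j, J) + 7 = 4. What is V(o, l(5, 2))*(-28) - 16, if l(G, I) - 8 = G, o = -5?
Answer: 68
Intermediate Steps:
l(G, I) = 8 + G
V(j, J) = -3 (V(j, J) = -7 + 4 = -3)
V(o, l(5, 2))*(-28) - 16 = -3*(-28) - 16 = 84 - 16 = 68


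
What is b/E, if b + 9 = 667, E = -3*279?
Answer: -658/837 ≈ -0.78614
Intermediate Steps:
E = -837
b = 658 (b = -9 + 667 = 658)
b/E = 658/(-837) = 658*(-1/837) = -658/837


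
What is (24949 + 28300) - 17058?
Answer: 36191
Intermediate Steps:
(24949 + 28300) - 17058 = 53249 - 17058 = 36191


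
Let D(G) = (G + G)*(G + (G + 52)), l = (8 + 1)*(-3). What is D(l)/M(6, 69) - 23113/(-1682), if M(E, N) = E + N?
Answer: 22013/1450 ≈ 15.181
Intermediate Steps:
l = -27 (l = 9*(-3) = -27)
D(G) = 2*G*(52 + 2*G) (D(G) = (2*G)*(G + (52 + G)) = (2*G)*(52 + 2*G) = 2*G*(52 + 2*G))
D(l)/M(6, 69) - 23113/(-1682) = (4*(-27)*(26 - 27))/(6 + 69) - 23113/(-1682) = (4*(-27)*(-1))/75 - 23113*(-1/1682) = 108*(1/75) + 797/58 = 36/25 + 797/58 = 22013/1450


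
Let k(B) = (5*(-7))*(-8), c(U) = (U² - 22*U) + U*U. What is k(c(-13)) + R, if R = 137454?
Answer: 137734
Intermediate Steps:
c(U) = -22*U + 2*U² (c(U) = (U² - 22*U) + U² = -22*U + 2*U²)
k(B) = 280 (k(B) = -35*(-8) = 280)
k(c(-13)) + R = 280 + 137454 = 137734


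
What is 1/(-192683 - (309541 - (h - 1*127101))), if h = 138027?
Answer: -1/491298 ≈ -2.0354e-6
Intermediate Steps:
1/(-192683 - (309541 - (h - 1*127101))) = 1/(-192683 - (309541 - (138027 - 1*127101))) = 1/(-192683 - (309541 - (138027 - 127101))) = 1/(-192683 - (309541 - 1*10926)) = 1/(-192683 - (309541 - 10926)) = 1/(-192683 - 1*298615) = 1/(-192683 - 298615) = 1/(-491298) = -1/491298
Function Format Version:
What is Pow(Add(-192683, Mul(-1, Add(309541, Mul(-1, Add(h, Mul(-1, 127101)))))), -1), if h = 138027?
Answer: Rational(-1, 491298) ≈ -2.0354e-6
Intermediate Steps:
Pow(Add(-192683, Mul(-1, Add(309541, Mul(-1, Add(h, Mul(-1, 127101)))))), -1) = Pow(Add(-192683, Mul(-1, Add(309541, Mul(-1, Add(138027, Mul(-1, 127101)))))), -1) = Pow(Add(-192683, Mul(-1, Add(309541, Mul(-1, Add(138027, -127101))))), -1) = Pow(Add(-192683, Mul(-1, Add(309541, Mul(-1, 10926)))), -1) = Pow(Add(-192683, Mul(-1, Add(309541, -10926))), -1) = Pow(Add(-192683, Mul(-1, 298615)), -1) = Pow(Add(-192683, -298615), -1) = Pow(-491298, -1) = Rational(-1, 491298)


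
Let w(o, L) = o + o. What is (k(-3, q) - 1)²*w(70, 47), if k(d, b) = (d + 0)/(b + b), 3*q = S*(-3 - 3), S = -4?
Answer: 12635/64 ≈ 197.42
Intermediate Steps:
w(o, L) = 2*o
q = 8 (q = (-4*(-3 - 3))/3 = (-4*(-6))/3 = (⅓)*24 = 8)
k(d, b) = d/(2*b) (k(d, b) = d/((2*b)) = d*(1/(2*b)) = d/(2*b))
(k(-3, q) - 1)²*w(70, 47) = ((½)*(-3)/8 - 1)²*(2*70) = ((½)*(-3)*(⅛) - 1)²*140 = (-3/16 - 1)²*140 = (-19/16)²*140 = (361/256)*140 = 12635/64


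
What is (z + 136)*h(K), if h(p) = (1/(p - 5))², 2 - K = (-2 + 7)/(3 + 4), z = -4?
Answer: 1617/169 ≈ 9.5681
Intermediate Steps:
K = 9/7 (K = 2 - (-2 + 7)/(3 + 4) = 2 - 5/7 = 9/7 ≈ 1.2857)
h(p) = (-5 + p)⁻² (h(p) = (1/(-5 + p))² = (-5 + p)⁻²)
(z + 136)*h(K) = (-4 + 136)/(-5 + 9/7)² = 132/(-26/7)² = 132*(49/676) = 1617/169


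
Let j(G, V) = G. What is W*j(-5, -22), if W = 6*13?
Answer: -390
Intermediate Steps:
W = 78
W*j(-5, -22) = 78*(-5) = -390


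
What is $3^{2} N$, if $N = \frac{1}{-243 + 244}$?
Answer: $9$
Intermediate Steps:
$N = 1$ ($N = 1^{-1} = 1$)
$3^{2} N = 3^{2} \cdot 1 = 9 \cdot 1 = 9$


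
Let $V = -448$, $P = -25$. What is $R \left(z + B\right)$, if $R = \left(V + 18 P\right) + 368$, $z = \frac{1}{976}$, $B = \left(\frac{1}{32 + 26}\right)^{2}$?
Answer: $- \frac{287525}{410408} \approx -0.70058$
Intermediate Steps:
$B = \frac{1}{3364}$ ($B = \left(\frac{1}{58}\right)^{2} = \frac{1}{3364} \approx 0.00029727$)
$z = \frac{1}{976} \approx 0.0010246$
$R = -530$ ($R = \left(-448 + 18 \left(-25\right)\right) + 368 = \left(-448 - 450\right) + 368 = -898 + 368 = -530$)
$R \left(z + B\right) = - 530 \left(\frac{1}{976} + \frac{1}{3364}\right) = \left(-530\right) \frac{1085}{820816} = - \frac{287525}{410408}$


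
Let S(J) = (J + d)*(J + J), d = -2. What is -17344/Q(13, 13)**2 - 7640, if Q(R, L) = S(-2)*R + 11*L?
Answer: -941272984/123201 ≈ -7640.1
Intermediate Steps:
S(J) = 2*J*(-2 + J) (S(J) = (J - 2)*(J + J) = (-2 + J)*(2*J) = 2*J*(-2 + J))
Q(R, L) = 11*L + 16*R (Q(R, L) = (2*(-2)*(-2 - 2))*R + 11*L = (2*(-2)*(-4))*R + 11*L = 16*R + 11*L = 11*L + 16*R)
-17344/Q(13, 13)**2 - 7640 = -17344/(11*13 + 16*13)**2 - 7640 = -17344/(143 + 208)**2 - 7640 = -17344/(351**2) - 7640 = -17344/123201 - 7640 = -941272984/123201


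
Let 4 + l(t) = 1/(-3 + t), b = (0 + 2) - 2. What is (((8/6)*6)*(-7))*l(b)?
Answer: 728/3 ≈ 242.67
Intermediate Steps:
b = 0 (b = 2 - 2 = 0)
l(t) = -4 + 1/(-3 + t)
(((8/6)*6)*(-7))*l(b) = (((8/6)*6)*(-7))*((13 - 4*0)/(-3 + 0)) = (((8*(⅙))*6)*(-7))*((13 + 0)/(-3)) = (((4/3)*6)*(-7))*(-⅓*13) = (8*(-7))*(-13/3) = -56*(-13/3) = 728/3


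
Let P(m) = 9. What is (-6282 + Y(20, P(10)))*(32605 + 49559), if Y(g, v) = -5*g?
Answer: -524370648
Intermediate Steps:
(-6282 + Y(20, P(10)))*(32605 + 49559) = (-6282 - 5*20)*(32605 + 49559) = (-6282 - 100)*82164 = -6382*82164 = -524370648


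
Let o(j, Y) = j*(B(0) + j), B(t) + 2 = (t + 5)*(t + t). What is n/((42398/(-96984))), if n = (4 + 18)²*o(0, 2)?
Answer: 0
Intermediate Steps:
B(t) = -2 + 2*t*(5 + t) (B(t) = -2 + (t + 5)*(t + t) = -2 + (5 + t)*(2*t) = -2 + 2*t*(5 + t))
o(j, Y) = j*(-2 + j) (o(j, Y) = j*((-2 + 2*0² + 10*0) + j) = j*((-2 + 2*0 + 0) + j) = j*((-2 + 0 + 0) + j) = j*(-2 + j))
n = 0 (n = (4 + 18)²*(0*(-2 + 0)) = 22²*(0*(-2)) = 484*0 = 0)
n/((42398/(-96984))) = 0/((42398/(-96984))) = 0/((42398*(-1/96984))) = 0/(-21199/48492) = 0*(-48492/21199) = 0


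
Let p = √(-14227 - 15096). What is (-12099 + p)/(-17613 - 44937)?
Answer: 4033/20850 - I*√29323/62550 ≈ 0.19343 - 0.0027376*I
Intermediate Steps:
p = I*√29323 (p = √(-29323) = I*√29323 ≈ 171.24*I)
(-12099 + p)/(-17613 - 44937) = (-12099 + I*√29323)/(-17613 - 44937) = (-12099 + I*√29323)/(-62550) = (-12099 + I*√29323)*(-1/62550) = 4033/20850 - I*√29323/62550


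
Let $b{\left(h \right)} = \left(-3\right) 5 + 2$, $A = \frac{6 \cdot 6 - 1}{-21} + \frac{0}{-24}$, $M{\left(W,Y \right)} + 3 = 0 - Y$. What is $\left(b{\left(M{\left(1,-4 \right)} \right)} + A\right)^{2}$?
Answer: $\frac{1936}{9} \approx 215.11$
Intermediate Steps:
$M{\left(W,Y \right)} = -3 - Y$ ($M{\left(W,Y \right)} = -3 + \left(0 - Y\right) = -3 - Y$)
$A = - \frac{5}{3}$ ($A = \left(36 - 1\right) \left(- \frac{1}{21}\right) + 0 \left(- \frac{1}{24}\right) = 35 \left(- \frac{1}{21}\right) + 0 = - \frac{5}{3} + 0 = - \frac{5}{3} \approx -1.6667$)
$b{\left(h \right)} = -13$ ($b{\left(h \right)} = -15 + 2 = -13$)
$\left(b{\left(M{\left(1,-4 \right)} \right)} + A\right)^{2} = \left(-13 - \frac{5}{3}\right)^{2} = \left(- \frac{44}{3}\right)^{2} = \frac{1936}{9}$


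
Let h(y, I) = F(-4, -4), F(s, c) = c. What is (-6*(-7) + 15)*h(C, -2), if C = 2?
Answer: -228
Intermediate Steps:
h(y, I) = -4
(-6*(-7) + 15)*h(C, -2) = (-6*(-7) + 15)*(-4) = (42 + 15)*(-4) = 57*(-4) = -228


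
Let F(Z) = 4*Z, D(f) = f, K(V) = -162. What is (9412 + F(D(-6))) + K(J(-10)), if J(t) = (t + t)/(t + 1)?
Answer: 9226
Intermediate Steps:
J(t) = 2*t/(1 + t) (J(t) = (2*t)/(1 + t) = 2*t/(1 + t))
(9412 + F(D(-6))) + K(J(-10)) = (9412 + 4*(-6)) - 162 = (9412 - 24) - 162 = 9388 - 162 = 9226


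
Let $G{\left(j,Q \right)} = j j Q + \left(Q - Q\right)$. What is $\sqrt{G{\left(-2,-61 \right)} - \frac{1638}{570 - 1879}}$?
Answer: $\frac{i \sqrt{8488678}}{187} \approx 15.58 i$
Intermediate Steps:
$G{\left(j,Q \right)} = Q j^{2}$ ($G{\left(j,Q \right)} = j^{2} Q + 0 = Q j^{2} + 0 = Q j^{2}$)
$\sqrt{G{\left(-2,-61 \right)} - \frac{1638}{570 - 1879}} = \sqrt{- 61 \left(-2\right)^{2} - \frac{1638}{570 - 1879}} = \sqrt{\left(-61\right) 4 - \frac{1638}{-1309}} = \sqrt{-244 - - \frac{234}{187}} = \sqrt{-244 + \frac{234}{187}} = \sqrt{- \frac{45394}{187}} = \frac{i \sqrt{8488678}}{187}$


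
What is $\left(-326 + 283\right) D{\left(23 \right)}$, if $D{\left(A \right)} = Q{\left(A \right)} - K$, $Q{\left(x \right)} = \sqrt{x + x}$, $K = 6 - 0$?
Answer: $258 - 43 \sqrt{46} \approx -33.64$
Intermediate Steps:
$K = 6$ ($K = 6 + 0 = 6$)
$Q{\left(x \right)} = \sqrt{2} \sqrt{x}$ ($Q{\left(x \right)} = \sqrt{2 x} = \sqrt{2} \sqrt{x}$)
$D{\left(A \right)} = -6 + \sqrt{2} \sqrt{A}$ ($D{\left(A \right)} = \sqrt{2} \sqrt{A} - 6 = -6 + \sqrt{2} \sqrt{A}$)
$\left(-326 + 283\right) D{\left(23 \right)} = \left(-326 + 283\right) \left(-6 + \sqrt{2} \sqrt{23}\right) = - 43 \left(-6 + \sqrt{46}\right) = 258 - 43 \sqrt{46}$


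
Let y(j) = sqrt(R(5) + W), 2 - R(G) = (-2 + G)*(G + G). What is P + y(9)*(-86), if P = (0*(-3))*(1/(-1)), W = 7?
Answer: -86*I*sqrt(21) ≈ -394.1*I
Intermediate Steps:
R(G) = 2 - 2*G*(-2 + G) (R(G) = 2 - (-2 + G)*(G + G) = 2 - (-2 + G)*2*G = 2 - 2*G*(-2 + G))
y(j) = I*sqrt(21) (y(j) = sqrt((2 - 2*5**2 + 4*5) + 7) = sqrt((2 - 2*25 + 20) + 7) = sqrt((2 - 50 + 20) + 7) = sqrt(-28 + 7) = sqrt(-21) = I*sqrt(21))
P = 0 (P = 0*(1*(-1)) = 0*(-1) = 0)
P + y(9)*(-86) = 0 + (I*sqrt(21))*(-86) = 0 - 86*I*sqrt(21) = -86*I*sqrt(21)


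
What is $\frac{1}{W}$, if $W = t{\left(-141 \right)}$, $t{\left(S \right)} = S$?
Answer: $- \frac{1}{141} \approx -0.0070922$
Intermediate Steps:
$W = -141$
$\frac{1}{W} = \frac{1}{-141} = - \frac{1}{141}$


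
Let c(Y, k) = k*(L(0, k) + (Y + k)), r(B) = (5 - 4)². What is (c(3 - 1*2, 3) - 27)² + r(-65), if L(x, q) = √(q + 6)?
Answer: 37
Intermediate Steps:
L(x, q) = √(6 + q)
r(B) = 1 (r(B) = 1² = 1)
c(Y, k) = k*(Y + k + √(6 + k)) (c(Y, k) = k*(√(6 + k) + (Y + k)) = k*(Y + k + √(6 + k)))
(c(3 - 1*2, 3) - 27)² + r(-65) = (3*((3 - 1*2) + 3 + √(6 + 3)) - 27)² + 1 = (3*((3 - 2) + 3 + √9) - 27)² + 1 = (3*(1 + 3 + 3) - 27)² + 1 = (3*7 - 27)² + 1 = (21 - 27)² + 1 = (-6)² + 1 = 36 + 1 = 37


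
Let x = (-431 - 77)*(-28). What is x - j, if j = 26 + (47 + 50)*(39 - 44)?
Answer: 14683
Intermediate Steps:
x = 14224 (x = -508*(-28) = 14224)
j = -459 (j = 26 + 97*(-5) = 26 - 485 = -459)
x - j = 14224 - 1*(-459) = 14224 + 459 = 14683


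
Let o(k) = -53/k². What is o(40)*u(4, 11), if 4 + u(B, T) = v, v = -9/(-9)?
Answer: 159/1600 ≈ 0.099375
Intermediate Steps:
v = 1 (v = -9*(-⅑) = 1)
u(B, T) = -3 (u(B, T) = -4 + 1 = -3)
o(k) = -53/k²
o(40)*u(4, 11) = -53/40²*(-3) = -53*1/1600*(-3) = -53/1600*(-3) = 159/1600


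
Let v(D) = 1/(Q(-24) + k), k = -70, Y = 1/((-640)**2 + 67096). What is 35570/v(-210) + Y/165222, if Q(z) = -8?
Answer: -218518318810883519/78760666512 ≈ -2.7745e+6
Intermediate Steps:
Y = 1/476696 (Y = 1/(409600 + 67096) = 1/476696 ≈ 2.0978e-6)
v(D) = -1/78 (v(D) = 1/(-8 - 70) = 1/(-78) = -1/78)
35570/v(-210) + Y/165222 = 35570/(-1/78) + (1/476696)/165222 = 35570*(-78) + (1/476696)*(1/165222) = -2774460 + 1/78760666512 = -218518318810883519/78760666512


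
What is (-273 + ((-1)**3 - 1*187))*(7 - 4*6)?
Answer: 7837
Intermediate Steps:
(-273 + ((-1)**3 - 1*187))*(7 - 4*6) = (-273 + (-1 - 187))*(7 - 24) = (-273 - 188)*(-17) = -461*(-17) = 7837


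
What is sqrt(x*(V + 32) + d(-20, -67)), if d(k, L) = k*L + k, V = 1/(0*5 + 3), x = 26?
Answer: sqrt(19446)/3 ≈ 46.483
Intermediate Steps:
V = 1/3 (V = 1/(0 + 3) = 1/3 ≈ 0.33333)
d(k, L) = k + L*k (d(k, L) = L*k + k = k + L*k)
sqrt(x*(V + 32) + d(-20, -67)) = sqrt(26*(1/3 + 32) - 20*(1 - 67)) = sqrt(26*(97/3) - 20*(-66)) = sqrt(2522/3 + 1320) = sqrt(6482/3) = sqrt(19446)/3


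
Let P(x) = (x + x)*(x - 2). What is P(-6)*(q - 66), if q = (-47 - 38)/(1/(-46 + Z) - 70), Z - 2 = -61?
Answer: -45719136/7351 ≈ -6219.4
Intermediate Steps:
Z = -59 (Z = 2 - 61 = -59)
q = 8925/7351 (q = (-47 - 38)/(1/(-46 - 59) - 70) = -85/(1/(-105) - 70) = -85/(-1/105 - 70) = -85/(-7351/105) = -85*(-105/7351) = 8925/7351 ≈ 1.2141)
P(x) = 2*x*(-2 + x) (P(x) = (2*x)*(-2 + x) = 2*x*(-2 + x))
P(-6)*(q - 66) = (2*(-6)*(-2 - 6))*(8925/7351 - 66) = (2*(-6)*(-8))*(-476241/7351) = 96*(-476241/7351) = -45719136/7351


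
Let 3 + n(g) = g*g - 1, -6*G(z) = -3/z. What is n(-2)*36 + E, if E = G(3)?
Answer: ⅙ ≈ 0.16667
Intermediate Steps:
G(z) = 1/(2*z) (G(z) = -(-1)/(2*z) = 1/(2*z))
n(g) = -4 + g² (n(g) = -3 + (g*g - 1) = -3 + (g² - 1) = -3 + (-1 + g²) = -4 + g²)
E = ⅙ (E = (½)/3 = (½)*(⅓) = ⅙ ≈ 0.16667)
n(-2)*36 + E = (-4 + (-2)²)*36 + ⅙ = (-4 + 4)*36 + ⅙ = 0*36 + ⅙ = 0 + ⅙ = ⅙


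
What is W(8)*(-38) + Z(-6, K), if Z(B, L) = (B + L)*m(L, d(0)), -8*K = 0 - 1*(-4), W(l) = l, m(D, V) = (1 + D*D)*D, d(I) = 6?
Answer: -4799/16 ≈ -299.94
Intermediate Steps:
m(D, V) = D*(1 + D²) (m(D, V) = (1 + D²)*D = D*(1 + D²))
K = -½ (K = -(0 - 1*(-4))/8 = -(0 + 4)/8 = -⅛*4 = -½ ≈ -0.50000)
Z(B, L) = (B + L)*(L + L³)
W(8)*(-38) + Z(-6, K) = 8*(-38) - (1 + (-½)²)*(-6 - ½)/2 = -304 - ½*(1 + ¼)*(-13/2) = -304 - ½*5/4*(-13/2) = -304 + 65/16 = -4799/16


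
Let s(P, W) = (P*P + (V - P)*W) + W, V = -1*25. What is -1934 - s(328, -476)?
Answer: -277070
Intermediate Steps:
V = -25
s(P, W) = W + P² + W*(-25 - P) (s(P, W) = (P*P + (-25 - P)*W) + W = (P² + W*(-25 - P)) + W = W + P² + W*(-25 - P))
-1934 - s(328, -476) = -1934 - (328² - 24*(-476) - 1*328*(-476)) = -1934 - (107584 + 11424 + 156128) = -1934 - 1*275136 = -1934 - 275136 = -277070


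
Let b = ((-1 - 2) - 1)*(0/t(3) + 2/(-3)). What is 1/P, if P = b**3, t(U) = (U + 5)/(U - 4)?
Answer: 27/512 ≈ 0.052734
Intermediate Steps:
t(U) = (5 + U)/(-4 + U)
b = 8/3 (b = ((-1 - 2) - 1)*(0/(((5 + 3)/(-4 + 3))) + 2/(-3)) = (-3 - 1)*(0/((8/(-1))) + 2*(-1/3)) = -4*(0/((-1*8)) - 2/3) = -4*(0/(-8) - 2/3) = -4*(0*(-1/8) - 2/3) = -4*(0 - 2/3) = -4*(-2/3) = 8/3 ≈ 2.6667)
P = 512/27 (P = (8/3)**3 = 512/27 ≈ 18.963)
1/P = 1/(512/27) = 27/512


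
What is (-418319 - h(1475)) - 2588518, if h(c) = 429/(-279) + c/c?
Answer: -279635791/93 ≈ -3.0068e+6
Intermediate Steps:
h(c) = -50/93 (h(c) = 429*(-1/279) + 1 = -143/93 + 1 = -50/93)
(-418319 - h(1475)) - 2588518 = (-418319 - 1*(-50/93)) - 2588518 = (-418319 + 50/93) - 2588518 = -38903617/93 - 2588518 = -279635791/93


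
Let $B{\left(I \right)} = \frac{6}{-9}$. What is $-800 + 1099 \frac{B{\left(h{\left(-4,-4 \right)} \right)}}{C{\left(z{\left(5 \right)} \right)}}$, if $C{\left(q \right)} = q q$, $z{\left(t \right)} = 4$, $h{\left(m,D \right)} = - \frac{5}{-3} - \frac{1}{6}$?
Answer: $- \frac{20299}{24} \approx -845.79$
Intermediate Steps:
$h{\left(m,D \right)} = \frac{3}{2}$ ($h{\left(m,D \right)} = \left(-5\right) \left(- \frac{1}{3}\right) - \frac{1}{6} = \frac{5}{3} - \frac{1}{6} = \frac{3}{2}$)
$B{\left(I \right)} = - \frac{2}{3}$ ($B{\left(I \right)} = 6 \left(- \frac{1}{9}\right) = - \frac{2}{3}$)
$C{\left(q \right)} = q^{2}$
$-800 + 1099 \frac{B{\left(h{\left(-4,-4 \right)} \right)}}{C{\left(z{\left(5 \right)} \right)}} = -800 + 1099 \left(- \frac{2}{3 \cdot 4^{2}}\right) = -800 + 1099 \left(- \frac{2}{3 \cdot 16}\right) = -800 + 1099 \left(\left(- \frac{2}{3}\right) \frac{1}{16}\right) = -800 + 1099 \left(- \frac{1}{24}\right) = -800 - \frac{1099}{24} = - \frac{20299}{24}$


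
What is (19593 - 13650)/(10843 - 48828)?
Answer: -5943/37985 ≈ -0.15646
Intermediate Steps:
(19593 - 13650)/(10843 - 48828) = 5943/(-37985) = 5943*(-1/37985) = -5943/37985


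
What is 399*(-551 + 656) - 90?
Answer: 41805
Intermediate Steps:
399*(-551 + 656) - 90 = 399*105 - 90 = 41895 - 90 = 41805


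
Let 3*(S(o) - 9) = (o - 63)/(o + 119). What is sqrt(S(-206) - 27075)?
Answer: I*sqrt(204854753)/87 ≈ 164.51*I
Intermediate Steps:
S(o) = 9 + (-63 + o)/(3*(119 + o)) (S(o) = 9 + ((o - 63)/(o + 119))/3 = 9 + ((-63 + o)/(119 + o))/3 = 9 + (-63 + o)/(3*(119 + o)))
sqrt(S(-206) - 27075) = sqrt(14*(225 + 2*(-206))/(3*(119 - 206)) - 27075) = sqrt((14/3)*(225 - 412)/(-87) - 27075) = sqrt((14/3)*(-1/87)*(-187) - 27075) = sqrt(2618/261 - 27075) = sqrt(-7063957/261) = I*sqrt(204854753)/87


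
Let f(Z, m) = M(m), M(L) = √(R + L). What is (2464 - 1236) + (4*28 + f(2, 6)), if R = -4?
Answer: 1340 + √2 ≈ 1341.4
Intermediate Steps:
M(L) = √(-4 + L)
f(Z, m) = √(-4 + m)
(2464 - 1236) + (4*28 + f(2, 6)) = (2464 - 1236) + (4*28 + √(-4 + 6)) = 1228 + (112 + √2) = 1340 + √2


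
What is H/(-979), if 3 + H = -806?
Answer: 809/979 ≈ 0.82635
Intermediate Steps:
H = -809 (H = -3 - 806 = -809)
H/(-979) = -809/(-979) = -809*(-1/979) = 809/979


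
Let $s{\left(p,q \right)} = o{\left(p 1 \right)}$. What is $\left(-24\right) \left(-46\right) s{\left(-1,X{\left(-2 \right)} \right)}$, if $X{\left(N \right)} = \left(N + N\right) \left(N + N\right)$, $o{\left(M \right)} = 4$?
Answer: $4416$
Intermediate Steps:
$X{\left(N \right)} = 4 N^{2}$ ($X{\left(N \right)} = 2 N 2 N = 4 N^{2}$)
$s{\left(p,q \right)} = 4$
$\left(-24\right) \left(-46\right) s{\left(-1,X{\left(-2 \right)} \right)} = \left(-24\right) \left(-46\right) 4 = 1104 \cdot 4 = 4416$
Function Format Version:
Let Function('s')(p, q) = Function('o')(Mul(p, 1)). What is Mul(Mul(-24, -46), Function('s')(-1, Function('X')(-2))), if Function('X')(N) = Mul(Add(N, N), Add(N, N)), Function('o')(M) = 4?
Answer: 4416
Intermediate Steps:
Function('X')(N) = Mul(4, Pow(N, 2)) (Function('X')(N) = Mul(Mul(2, N), Mul(2, N)) = Mul(4, Pow(N, 2)))
Function('s')(p, q) = 4
Mul(Mul(-24, -46), Function('s')(-1, Function('X')(-2))) = Mul(Mul(-24, -46), 4) = Mul(1104, 4) = 4416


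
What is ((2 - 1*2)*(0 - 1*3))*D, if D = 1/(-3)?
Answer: 0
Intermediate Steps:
D = -⅓ ≈ -0.33333
((2 - 1*2)*(0 - 1*3))*D = ((2 - 1*2)*(0 - 1*3))*(-⅓) = ((2 - 2)*(0 - 3))*(-⅓) = (0*(-3))*(-⅓) = 0*(-⅓) = 0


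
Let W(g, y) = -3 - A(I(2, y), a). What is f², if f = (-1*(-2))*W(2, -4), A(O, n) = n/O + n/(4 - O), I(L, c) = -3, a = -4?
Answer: 24964/441 ≈ 56.608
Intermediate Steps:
W(g, y) = -79/21 (W(g, y) = -3 - (-4)*(-4)/((-3)*(-4 - 3)) = -3 - (-4)*(-4)*(-1)/(3*(-7)) = -3 - (-4)*(-4)*(-1)*(-1)/(3*7) = -3 - 1*16/21 = -3 - 16/21 = -79/21)
f = -158/21 (f = -1*(-2)*(-79/21) = 2*(-79/21) = -158/21 ≈ -7.5238)
f² = (-158/21)² = 24964/441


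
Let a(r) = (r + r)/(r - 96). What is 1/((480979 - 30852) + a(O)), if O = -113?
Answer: 209/94076769 ≈ 2.2216e-6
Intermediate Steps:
a(r) = 2*r/(-96 + r) (a(r) = (2*r)/(-96 + r) = 2*r/(-96 + r))
1/((480979 - 30852) + a(O)) = 1/((480979 - 30852) + 2*(-113)/(-96 - 113)) = 1/(450127 + 2*(-113)/(-209)) = 1/(450127 + 2*(-113)*(-1/209)) = 1/(450127 + 226/209) = 1/(94076769/209) = 209/94076769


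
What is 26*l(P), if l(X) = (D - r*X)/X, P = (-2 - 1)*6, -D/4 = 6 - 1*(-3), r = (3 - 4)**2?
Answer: 26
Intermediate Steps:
r = 1 (r = (-1)**2 = 1)
D = -36 (D = -4*(6 - 1*(-3)) = -4*(6 + 3) = -4*9 = -36)
P = -18 (P = -3*6 = -18)
l(X) = (-36 - X)/X
26*l(P) = 26*((-36 - 1*(-18))/(-18)) = 26*(-(-36 + 18)/18) = 26*(-1/18*(-18)) = 26*1 = 26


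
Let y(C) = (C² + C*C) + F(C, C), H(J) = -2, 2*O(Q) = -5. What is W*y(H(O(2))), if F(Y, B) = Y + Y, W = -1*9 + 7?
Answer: -8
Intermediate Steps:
O(Q) = -5/2 (O(Q) = (½)*(-5) = -5/2)
W = -2 (W = -9 + 7 = -2)
F(Y, B) = 2*Y
y(C) = 2*C + 2*C² (y(C) = (C² + C*C) + 2*C = (C² + C²) + 2*C = 2*C² + 2*C = 2*C + 2*C²)
W*y(H(O(2))) = -4*(-2)*(1 - 2) = -4*(-2)*(-1) = -2*4 = -8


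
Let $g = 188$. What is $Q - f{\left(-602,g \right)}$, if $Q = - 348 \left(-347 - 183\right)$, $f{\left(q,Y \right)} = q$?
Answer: $185042$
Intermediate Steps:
$Q = 184440$ ($Q = \left(-348\right) \left(-530\right) = 184440$)
$Q - f{\left(-602,g \right)} = 184440 - -602 = 184440 + 602 = 185042$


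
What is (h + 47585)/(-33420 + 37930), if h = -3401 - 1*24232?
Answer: 9976/2255 ≈ 4.4240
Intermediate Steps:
h = -27633 (h = -3401 - 24232 = -27633)
(h + 47585)/(-33420 + 37930) = (-27633 + 47585)/(-33420 + 37930) = 19952/4510 = 19952*(1/4510) = 9976/2255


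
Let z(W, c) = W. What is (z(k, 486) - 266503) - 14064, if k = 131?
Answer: -280436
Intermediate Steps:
(z(k, 486) - 266503) - 14064 = (131 - 266503) - 14064 = -266372 - 14064 = -280436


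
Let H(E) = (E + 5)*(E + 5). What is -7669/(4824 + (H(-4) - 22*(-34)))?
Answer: -7669/5573 ≈ -1.3761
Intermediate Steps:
H(E) = (5 + E)² (H(E) = (5 + E)*(5 + E) = (5 + E)²)
-7669/(4824 + (H(-4) - 22*(-34))) = -7669/(4824 + ((5 - 4)² - 22*(-34))) = -7669/(4824 + (1² + 748)) = -7669/(4824 + (1 + 748)) = -7669/(4824 + 749) = -7669/5573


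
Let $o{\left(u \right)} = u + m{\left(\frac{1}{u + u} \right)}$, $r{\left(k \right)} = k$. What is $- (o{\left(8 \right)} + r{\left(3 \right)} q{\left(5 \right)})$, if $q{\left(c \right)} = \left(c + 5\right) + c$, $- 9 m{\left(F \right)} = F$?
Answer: $- \frac{7631}{144} \approx -52.993$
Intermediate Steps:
$m{\left(F \right)} = - \frac{F}{9}$
$q{\left(c \right)} = 5 + 2 c$ ($q{\left(c \right)} = \left(5 + c\right) + c = 5 + 2 c$)
$o{\left(u \right)} = u - \frac{1}{18 u}$ ($o{\left(u \right)} = u - \frac{1}{9 \left(u + u\right)} = u - \frac{1}{9 \cdot 2 u} = u - \frac{\frac{1}{2} \frac{1}{u}}{9} = u - \frac{1}{18 u}$)
$- (o{\left(8 \right)} + r{\left(3 \right)} q{\left(5 \right)}) = - (\left(8 - \frac{1}{18 \cdot 8}\right) + 3 \left(5 + 2 \cdot 5\right)) = - (\left(8 - \frac{1}{144}\right) + 3 \left(5 + 10\right)) = - (\left(8 - \frac{1}{144}\right) + 3 \cdot 15) = - (\frac{1151}{144} + 45) = \left(-1\right) \frac{7631}{144} = - \frac{7631}{144}$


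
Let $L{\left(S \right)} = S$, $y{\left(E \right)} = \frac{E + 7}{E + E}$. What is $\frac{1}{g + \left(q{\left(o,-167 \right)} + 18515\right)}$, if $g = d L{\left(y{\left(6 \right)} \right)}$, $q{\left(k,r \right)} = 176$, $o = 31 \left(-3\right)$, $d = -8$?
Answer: $\frac{3}{56047} \approx 5.3526 \cdot 10^{-5}$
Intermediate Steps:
$y{\left(E \right)} = \frac{7 + E}{2 E}$
$o = -93$
$g = - \frac{26}{3}$ ($g = - 8 \frac{7 + 6}{2 \cdot 6} = - 8 \cdot \frac{1}{2} \cdot \frac{1}{6} \cdot 13 = \left(-8\right) \frac{13}{12} = - \frac{26}{3} \approx -8.6667$)
$\frac{1}{g + \left(q{\left(o,-167 \right)} + 18515\right)} = \frac{1}{- \frac{26}{3} + \left(176 + 18515\right)} = \frac{1}{- \frac{26}{3} + 18691} = \frac{1}{\frac{56047}{3}} = \frac{3}{56047}$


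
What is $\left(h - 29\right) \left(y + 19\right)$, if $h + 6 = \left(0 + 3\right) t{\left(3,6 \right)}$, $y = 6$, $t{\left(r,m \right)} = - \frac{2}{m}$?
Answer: $-900$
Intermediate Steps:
$h = -7$ ($h = -6 + \left(0 + 3\right) \left(- \frac{2}{6}\right) = -6 + 3 \left(\left(-2\right) \frac{1}{6}\right) = -6 + 3 \left(- \frac{1}{3}\right) = -6 - 1 = -7$)
$\left(h - 29\right) \left(y + 19\right) = \left(-7 - 29\right) \left(6 + 19\right) = \left(-36\right) 25 = -900$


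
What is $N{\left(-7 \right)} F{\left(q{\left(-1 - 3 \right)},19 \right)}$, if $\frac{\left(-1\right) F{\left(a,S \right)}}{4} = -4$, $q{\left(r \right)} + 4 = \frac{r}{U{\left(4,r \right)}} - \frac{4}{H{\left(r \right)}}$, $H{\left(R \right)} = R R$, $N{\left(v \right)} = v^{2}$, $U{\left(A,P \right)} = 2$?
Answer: $784$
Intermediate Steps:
$H{\left(R \right)} = R^{2}$
$q{\left(r \right)} = -4 + \frac{r}{2} - \frac{4}{r^{2}}$ ($q{\left(r \right)} = -4 + \left(\frac{r}{2} - \frac{4}{r^{2}}\right) = -4 + \frac{r}{2} - \frac{4}{r^{2}}$)
$F{\left(a,S \right)} = 16$ ($F{\left(a,S \right)} = \left(-4\right) \left(-4\right) = 16$)
$N{\left(-7 \right)} F{\left(q{\left(-1 - 3 \right)},19 \right)} = \left(-7\right)^{2} \cdot 16 = 49 \cdot 16 = 784$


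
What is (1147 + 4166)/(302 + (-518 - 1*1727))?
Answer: -5313/1943 ≈ -2.7344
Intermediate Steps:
(1147 + 4166)/(302 + (-518 - 1*1727)) = 5313/(302 + (-518 - 1727)) = 5313/(302 - 2245) = 5313/(-1943) = 5313*(-1/1943) = -5313/1943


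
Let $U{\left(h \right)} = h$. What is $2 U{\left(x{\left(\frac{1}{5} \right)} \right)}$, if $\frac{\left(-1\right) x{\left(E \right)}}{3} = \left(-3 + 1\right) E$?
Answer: $\frac{12}{5} \approx 2.4$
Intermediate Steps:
$x{\left(E \right)} = 6 E$ ($x{\left(E \right)} = - 3 \left(-3 + 1\right) E = - 3 \left(- 2 E\right) = 6 E$)
$2 U{\left(x{\left(\frac{1}{5} \right)} \right)} = 2 \cdot \frac{6}{5} = \frac{12}{5}$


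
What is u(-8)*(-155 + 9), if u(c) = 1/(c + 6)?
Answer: 73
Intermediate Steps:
u(c) = 1/(6 + c)
u(-8)*(-155 + 9) = (-155 + 9)/(6 - 8) = -146/(-2) = -½*(-146) = 73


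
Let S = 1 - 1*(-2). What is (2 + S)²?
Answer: 25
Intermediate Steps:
S = 3 (S = 1 + 2 = 3)
(2 + S)² = (2 + 3)² = 5² = 25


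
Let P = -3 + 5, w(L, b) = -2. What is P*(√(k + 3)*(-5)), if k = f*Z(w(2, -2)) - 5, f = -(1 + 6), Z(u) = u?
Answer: -20*√3 ≈ -34.641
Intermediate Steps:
f = -7 (f = -1*7 = -7)
P = 2
k = 9 (k = -7*(-2) - 5 = 14 - 5 = 9)
P*(√(k + 3)*(-5)) = 2*(√(9 + 3)*(-5)) = 2*(√12*(-5)) = 2*((2*√3)*(-5)) = 2*(-10*√3) = -20*√3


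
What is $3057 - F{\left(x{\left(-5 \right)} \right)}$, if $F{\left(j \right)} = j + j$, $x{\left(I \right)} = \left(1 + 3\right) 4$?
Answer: $3025$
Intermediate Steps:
$x{\left(I \right)} = 16$ ($x{\left(I \right)} = 4 \cdot 4 = 16$)
$F{\left(j \right)} = 2 j$
$3057 - F{\left(x{\left(-5 \right)} \right)} = 3057 - 2 \cdot 16 = 3057 - 32 = 3025$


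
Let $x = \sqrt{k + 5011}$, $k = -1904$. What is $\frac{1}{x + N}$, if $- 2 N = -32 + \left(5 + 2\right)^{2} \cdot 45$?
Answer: $- \frac{4346}{4709501} - \frac{4 \sqrt{3107}}{4709501} \approx -0.00097016$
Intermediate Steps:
$x = \sqrt{3107}$ ($x = \sqrt{-1904 + 5011} = \sqrt{3107} \approx 55.74$)
$N = - \frac{2173}{2}$ ($N = - \frac{-32 + \left(5 + 2\right)^{2} \cdot 45}{2} = - \frac{-32 + 7^{2} \cdot 45}{2} = - \frac{-32 + 49 \cdot 45}{2} = - \frac{-32 + 2205}{2} = \left(- \frac{1}{2}\right) 2173 = - \frac{2173}{2} \approx -1086.5$)
$\frac{1}{x + N} = \frac{1}{\sqrt{3107} - \frac{2173}{2}} = \frac{1}{- \frac{2173}{2} + \sqrt{3107}}$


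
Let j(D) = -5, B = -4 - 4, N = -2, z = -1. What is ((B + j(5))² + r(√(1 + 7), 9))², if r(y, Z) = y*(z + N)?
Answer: 28633 - 2028*√2 ≈ 25765.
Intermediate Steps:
B = -8
r(y, Z) = -3*y (r(y, Z) = y*(-1 - 2) = y*(-3) = -3*y)
((B + j(5))² + r(√(1 + 7), 9))² = ((-8 - 5)² - 3*√(1 + 7))² = ((-13)² - 6*√2)² = (169 - 6*√2)²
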